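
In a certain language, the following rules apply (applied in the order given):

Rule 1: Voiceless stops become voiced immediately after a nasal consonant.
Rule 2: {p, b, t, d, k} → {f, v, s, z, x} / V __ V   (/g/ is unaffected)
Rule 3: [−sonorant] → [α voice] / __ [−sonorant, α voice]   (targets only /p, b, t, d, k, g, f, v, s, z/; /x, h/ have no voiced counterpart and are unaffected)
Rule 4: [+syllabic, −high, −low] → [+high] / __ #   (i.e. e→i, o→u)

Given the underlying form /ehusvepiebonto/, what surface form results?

Rule 1 (post-nasal voicing): /t/ is a voiceless stop immediately after the nasal /n/, so it voices to [d]. /ehusvepiebonto/ → ehusvepiebondo.
Rule 2 (intervocalic spirantization): /p/ is a stop between vowels /e/ and /i/, so it spirantizes to the fricative [f]. /b/ is a stop between vowels /e/ and /o/, so it spirantizes to the fricative [v]. /ehusvepiebondo/ → ehusvefievondo.
Rule 3 (regressive voicing assimilation): /s/ precedes the voiced obstruent /v/, so it voices to [z] by assimilation. /ehusvefievondo/ → ehuzvefievondo.
Rule 4 (final vowel raising): /o/ is a mid vowel in word-final position, so it raises to [u]. /ehuzvefievondo/ → ehuzvefievondu.

ehuzvefievondu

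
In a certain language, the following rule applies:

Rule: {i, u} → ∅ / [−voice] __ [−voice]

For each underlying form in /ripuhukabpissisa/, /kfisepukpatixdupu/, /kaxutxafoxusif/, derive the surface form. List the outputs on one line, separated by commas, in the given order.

riphkabpsssa, kfsepkpatxdupu, kaxtxafoxsf

/ripuhukabpissisa/: /u/ is a high vowel flanked by voiceless consonants /p/ and /h/, so it deletes. /u/ is a high vowel flanked by voiceless consonants /h/ and /k/, so it deletes. /i/ is a high vowel flanked by voiceless consonants /p/ and /s/, so it deletes. /i/ is a high vowel flanked by voiceless consonants /s/ and /s/, so it deletes. → [riphkabpsssa].
/kfisepukpatixdupu/: /i/ is a high vowel flanked by voiceless consonants /f/ and /s/, so it deletes. /u/ is a high vowel flanked by voiceless consonants /p/ and /k/, so it deletes. /i/ is a high vowel flanked by voiceless consonants /t/ and /x/, so it deletes. → [kfsepkpatxdupu].
/kaxutxafoxusif/: /u/ is a high vowel flanked by voiceless consonants /x/ and /t/, so it deletes. /u/ is a high vowel flanked by voiceless consonants /x/ and /s/, so it deletes. /i/ is a high vowel flanked by voiceless consonants /s/ and /f/, so it deletes. → [kaxtxafoxsf].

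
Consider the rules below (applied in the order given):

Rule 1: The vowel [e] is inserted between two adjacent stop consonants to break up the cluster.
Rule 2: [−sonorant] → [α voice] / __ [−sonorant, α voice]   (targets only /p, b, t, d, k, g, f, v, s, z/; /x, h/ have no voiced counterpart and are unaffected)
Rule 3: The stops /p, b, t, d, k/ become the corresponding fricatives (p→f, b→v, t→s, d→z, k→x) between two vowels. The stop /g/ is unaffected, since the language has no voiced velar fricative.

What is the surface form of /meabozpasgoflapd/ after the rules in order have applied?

Rule 1 (stop-cluster e-epenthesis): /p/ and /d/ form a stop–stop cluster, so [e] is inserted between them. /meabozpasgoflapd/ → meabozpasgoflaped.
Rule 2 (regressive voicing assimilation): /z/ precedes the voiceless obstruent /p/, so it devoices to [s] by assimilation. /s/ precedes the voiced obstruent /g/, so it voices to [z] by assimilation. /meabozpasgoflaped/ → meabospazgoflaped.
Rule 3 (intervocalic spirantization): /b/ is a stop between vowels /a/ and /o/, so it spirantizes to the fricative [v]. /p/ is a stop between vowels /a/ and /e/, so it spirantizes to the fricative [f]. /meabospazgoflaped/ → meavospazgoflafed.

meavospazgoflafed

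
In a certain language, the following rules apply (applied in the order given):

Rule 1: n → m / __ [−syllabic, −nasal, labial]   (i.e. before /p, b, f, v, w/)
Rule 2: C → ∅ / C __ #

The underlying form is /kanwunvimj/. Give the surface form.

Rule 1 (nasal place assimilation): /n/ precedes the labial consonant /w/, so it assimilates in place to [m]. /n/ precedes the labial consonant /v/, so it assimilates in place to [m]. /kanwunvimj/ → kamwumvimj.
Rule 2 (final cluster simplification): /j/ is the second consonant of a word-final cluster /mj/, so it deletes. /kamwumvimj/ → kamwumvim.

kamwumvim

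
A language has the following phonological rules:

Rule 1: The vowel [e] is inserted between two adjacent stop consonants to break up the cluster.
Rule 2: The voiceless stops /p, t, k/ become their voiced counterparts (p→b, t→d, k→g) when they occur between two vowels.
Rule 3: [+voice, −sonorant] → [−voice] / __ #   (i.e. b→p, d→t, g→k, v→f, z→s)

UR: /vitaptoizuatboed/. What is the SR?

vidabedoizuadeboet

Rule 1 (stop-cluster e-epenthesis): /p/ and /t/ form a stop–stop cluster, so [e] is inserted between them. /t/ and /b/ form a stop–stop cluster, so [e] is inserted between them. /vitaptoizuatboed/ → vitapetoizuateboed.
Rule 2 (intervocalic voicing): /t/ is a voiceless stop between vowels /i/ and /a/, so it voices to [d]. /p/ is a voiceless stop between vowels /a/ and /e/, so it voices to [b]. /t/ is a voiceless stop between vowels /e/ and /o/, so it voices to [d]. /t/ is a voiceless stop between vowels /a/ and /e/, so it voices to [d]. /vitapetoizuateboed/ → vidabedoizuadeboed.
Rule 3 (final devoicing): /d/ is a voiced obstruent in word-final position, so it devoices to [t]. /vidabedoizuadeboed/ → vidabedoizuadeboet.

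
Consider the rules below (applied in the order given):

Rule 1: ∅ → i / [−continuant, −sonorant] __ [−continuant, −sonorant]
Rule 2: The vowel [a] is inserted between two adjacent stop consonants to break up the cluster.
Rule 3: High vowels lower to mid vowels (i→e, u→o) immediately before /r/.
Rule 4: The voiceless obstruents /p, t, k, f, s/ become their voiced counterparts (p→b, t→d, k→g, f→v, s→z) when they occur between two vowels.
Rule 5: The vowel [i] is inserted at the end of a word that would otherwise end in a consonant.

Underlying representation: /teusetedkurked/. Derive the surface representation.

teuzededigorkedi

Rule 1 (stop-cluster i-epenthesis): /d/ and /k/ form a stop–stop cluster, so [i] is inserted between them. /teusetedkurked/ → teusetedikurked.
Rule 2 (stop-cluster a-epenthesis): no segment meets the environment; /teusetedikurked/ is unchanged.
Rule 3 (pre-rhotic lowering): /u/ is a high vowel immediately before /r/, so it lowers to [o]. /teusetedikurked/ → teusetedikorked.
Rule 4 (intervocalic voicing): /s/ is a voiceless obstruent between vowels /u/ and /e/, so it voices to [z]. /t/ is a voiceless obstruent between vowels /e/ and /e/, so it voices to [d]. /k/ is a voiceless obstruent between vowels /i/ and /o/, so it voices to [g]. /teusetedikorked/ → teuzededigorked.
Rule 5 (final i-epenthesis): the form ends in the consonant /d/, so [i] is inserted word-finally. /teuzededigorked/ → teuzededigorkedi.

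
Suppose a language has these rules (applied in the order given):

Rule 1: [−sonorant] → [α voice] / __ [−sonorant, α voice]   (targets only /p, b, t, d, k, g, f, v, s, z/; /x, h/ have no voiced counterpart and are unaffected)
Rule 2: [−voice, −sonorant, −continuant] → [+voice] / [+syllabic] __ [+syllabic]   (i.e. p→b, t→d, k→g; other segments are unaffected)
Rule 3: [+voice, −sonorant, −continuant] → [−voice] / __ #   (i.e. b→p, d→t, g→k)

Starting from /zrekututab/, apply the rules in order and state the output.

zregududap

Rule 1 (regressive voicing assimilation): no segment meets the environment; /zrekututab/ is unchanged.
Rule 2 (intervocalic voicing): /k/ is a voiceless stop between vowels /e/ and /u/, so it voices to [g]. /t/ is a voiceless stop between vowels /u/ and /u/, so it voices to [d]. /t/ is a voiceless stop between vowels /u/ and /a/, so it voices to [d]. /zrekututab/ → zregududab.
Rule 3 (final devoicing): /b/ is a voiced stop in word-final position, so it devoices to [p]. /zregududab/ → zregududap.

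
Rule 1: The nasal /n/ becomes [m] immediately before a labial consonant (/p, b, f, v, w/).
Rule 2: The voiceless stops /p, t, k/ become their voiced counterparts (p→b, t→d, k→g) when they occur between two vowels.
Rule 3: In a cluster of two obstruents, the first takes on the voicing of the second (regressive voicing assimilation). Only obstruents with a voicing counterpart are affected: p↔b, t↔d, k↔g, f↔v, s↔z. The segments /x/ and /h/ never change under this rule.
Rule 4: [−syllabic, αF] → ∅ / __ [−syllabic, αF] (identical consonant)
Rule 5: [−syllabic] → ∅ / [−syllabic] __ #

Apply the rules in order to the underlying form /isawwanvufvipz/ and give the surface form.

Rule 1 (nasal place assimilation): /n/ precedes the labial consonant /v/, so it assimilates in place to [m]. /isawwanvufvipz/ → isawwamvufvipz.
Rule 2 (intervocalic voicing): no segment meets the environment; /isawwamvufvipz/ is unchanged.
Rule 3 (regressive voicing assimilation): /f/ precedes the voiced obstruent /v/, so it voices to [v] by assimilation. /p/ precedes the voiced obstruent /z/, so it voices to [b] by assimilation. /isawwamvufvipz/ → isawwamvuvvibz.
Rule 4 (degemination): /ww/ is a geminate; the first /w/ deletes. /vv/ is a geminate; the first /v/ deletes. /isawwamvuvvibz/ → isawamvuvibz.
Rule 5 (final cluster simplification): /z/ is the second consonant of a word-final cluster /bz/, so it deletes. /isawamvuvibz/ → isawamvuvib.

isawamvuvib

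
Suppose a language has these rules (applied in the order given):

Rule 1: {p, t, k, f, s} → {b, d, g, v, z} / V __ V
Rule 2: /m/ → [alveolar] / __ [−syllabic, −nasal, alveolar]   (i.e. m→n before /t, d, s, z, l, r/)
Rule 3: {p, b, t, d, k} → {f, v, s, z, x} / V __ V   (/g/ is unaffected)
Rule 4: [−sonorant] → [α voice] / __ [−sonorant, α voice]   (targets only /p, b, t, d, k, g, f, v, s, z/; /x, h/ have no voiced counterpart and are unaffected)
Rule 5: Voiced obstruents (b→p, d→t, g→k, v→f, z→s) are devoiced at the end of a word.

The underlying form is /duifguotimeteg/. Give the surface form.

duivguozimezek

Rule 1 (intervocalic voicing): /t/ is a voiceless obstruent between vowels /o/ and /i/, so it voices to [d]. /t/ is a voiceless obstruent between vowels /e/ and /e/, so it voices to [d]. /duifguotimeteg/ → duifguodimedeg.
Rule 2 (nasal place assimilation): no segment meets the environment; /duifguodimedeg/ is unchanged.
Rule 3 (intervocalic spirantization): /d/ is a stop between vowels /o/ and /i/, so it spirantizes to the fricative [z]. /d/ is a stop between vowels /e/ and /e/, so it spirantizes to the fricative [z]. /duifguodimedeg/ → duifguozimezeg.
Rule 4 (regressive voicing assimilation): /f/ precedes the voiced obstruent /g/, so it voices to [v] by assimilation. /duifguozimezeg/ → duivguozimezeg.
Rule 5 (final devoicing): /g/ is a voiced obstruent in word-final position, so it devoices to [k]. /duivguozimezeg/ → duivguozimezek.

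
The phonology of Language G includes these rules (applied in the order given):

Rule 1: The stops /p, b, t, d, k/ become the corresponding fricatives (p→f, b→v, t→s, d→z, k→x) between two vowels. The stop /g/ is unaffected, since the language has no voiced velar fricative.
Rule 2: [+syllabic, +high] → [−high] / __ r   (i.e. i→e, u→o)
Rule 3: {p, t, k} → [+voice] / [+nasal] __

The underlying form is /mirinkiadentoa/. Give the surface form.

meringiazendoa

Rule 1 (intervocalic spirantization): /d/ is a stop between vowels /a/ and /e/, so it spirantizes to the fricative [z]. /mirinkiadentoa/ → mirinkiazentoa.
Rule 2 (pre-rhotic lowering): /i/ is a high vowel immediately before /r/, so it lowers to [e]. /mirinkiazentoa/ → merinkiazentoa.
Rule 3 (post-nasal voicing): /k/ is a voiceless stop immediately after the nasal /n/, so it voices to [g]. /t/ is a voiceless stop immediately after the nasal /n/, so it voices to [d]. /merinkiazentoa/ → meringiazendoa.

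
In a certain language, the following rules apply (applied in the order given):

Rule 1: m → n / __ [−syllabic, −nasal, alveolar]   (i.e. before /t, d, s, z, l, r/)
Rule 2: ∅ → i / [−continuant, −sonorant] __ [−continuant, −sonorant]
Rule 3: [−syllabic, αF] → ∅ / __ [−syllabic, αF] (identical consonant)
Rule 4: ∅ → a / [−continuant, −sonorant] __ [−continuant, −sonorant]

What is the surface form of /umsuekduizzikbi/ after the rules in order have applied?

Rule 1 (nasal place assimilation): /m/ precedes the alveolar consonant /s/, so it assimilates in place to [n]. /umsuekduizzikbi/ → unsuekduizzikbi.
Rule 2 (stop-cluster i-epenthesis): /k/ and /d/ form a stop–stop cluster, so [i] is inserted between them. /k/ and /b/ form a stop–stop cluster, so [i] is inserted between them. /unsuekduizzikbi/ → unsuekiduizzikibi.
Rule 3 (degemination): /zz/ is a geminate; the first /z/ deletes. /unsuekiduizzikibi/ → unsuekiduizikibi.
Rule 4 (stop-cluster a-epenthesis): no segment meets the environment; /unsuekiduizikibi/ is unchanged.

unsuekiduizikibi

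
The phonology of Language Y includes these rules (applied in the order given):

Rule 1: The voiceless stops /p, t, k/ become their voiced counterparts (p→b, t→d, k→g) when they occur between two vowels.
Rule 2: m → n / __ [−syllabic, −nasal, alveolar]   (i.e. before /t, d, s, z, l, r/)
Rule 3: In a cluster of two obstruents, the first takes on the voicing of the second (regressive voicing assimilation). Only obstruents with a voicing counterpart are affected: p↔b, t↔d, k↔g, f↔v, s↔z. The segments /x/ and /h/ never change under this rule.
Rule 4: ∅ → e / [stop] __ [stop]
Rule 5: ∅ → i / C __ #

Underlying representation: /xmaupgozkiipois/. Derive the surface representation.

xmaubegoskiiboisi

Rule 1 (intervocalic voicing): /p/ is a voiceless stop between vowels /i/ and /o/, so it voices to [b]. /xmaupgozkiipois/ → xmaupgozkiibois.
Rule 2 (nasal place assimilation): no segment meets the environment; /xmaupgozkiibois/ is unchanged.
Rule 3 (regressive voicing assimilation): /p/ precedes the voiced obstruent /g/, so it voices to [b] by assimilation. /z/ precedes the voiceless obstruent /k/, so it devoices to [s] by assimilation. /xmaupgozkiibois/ → xmaubgoskiibois.
Rule 4 (stop-cluster e-epenthesis): /b/ and /g/ form a stop–stop cluster, so [e] is inserted between them. /xmaubgoskiibois/ → xmaubegoskiibois.
Rule 5 (final i-epenthesis): the form ends in the consonant /s/, so [i] is inserted word-finally. /xmaubegoskiibois/ → xmaubegoskiiboisi.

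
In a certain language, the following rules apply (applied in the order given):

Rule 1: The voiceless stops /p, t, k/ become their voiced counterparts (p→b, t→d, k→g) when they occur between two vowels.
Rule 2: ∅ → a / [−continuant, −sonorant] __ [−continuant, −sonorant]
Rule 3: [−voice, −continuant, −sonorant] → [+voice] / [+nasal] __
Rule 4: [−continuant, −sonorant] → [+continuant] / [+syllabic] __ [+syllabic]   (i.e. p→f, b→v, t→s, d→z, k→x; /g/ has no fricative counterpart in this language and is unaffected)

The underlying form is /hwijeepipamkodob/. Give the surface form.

Rule 1 (intervocalic voicing): /p/ is a voiceless stop between vowels /e/ and /i/, so it voices to [b]. /p/ is a voiceless stop between vowels /i/ and /a/, so it voices to [b]. /hwijeepipamkodob/ → hwijeebibamkodob.
Rule 2 (stop-cluster a-epenthesis): no segment meets the environment; /hwijeebibamkodob/ is unchanged.
Rule 3 (post-nasal voicing): /k/ is a voiceless stop immediately after the nasal /m/, so it voices to [g]. /hwijeebibamkodob/ → hwijeebibamgodob.
Rule 4 (intervocalic spirantization): /b/ is a stop between vowels /e/ and /i/, so it spirantizes to the fricative [v]. /b/ is a stop between vowels /i/ and /a/, so it spirantizes to the fricative [v]. /d/ is a stop between vowels /o/ and /o/, so it spirantizes to the fricative [z]. /hwijeebibamgodob/ → hwijeevivamgozob.

hwijeevivamgozob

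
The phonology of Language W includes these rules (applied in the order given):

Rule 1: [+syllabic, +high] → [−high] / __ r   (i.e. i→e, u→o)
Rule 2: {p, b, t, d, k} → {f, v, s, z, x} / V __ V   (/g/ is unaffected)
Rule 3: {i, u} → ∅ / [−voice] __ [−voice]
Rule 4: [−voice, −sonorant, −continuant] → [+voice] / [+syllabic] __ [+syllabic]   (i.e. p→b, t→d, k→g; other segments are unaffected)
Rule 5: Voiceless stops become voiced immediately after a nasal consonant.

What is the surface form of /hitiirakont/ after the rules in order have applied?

hsieraxond

Rule 1 (pre-rhotic lowering): /i/ is a high vowel immediately before /r/, so it lowers to [e]. /hitiirakont/ → hitierakont.
Rule 2 (intervocalic spirantization): /t/ is a stop between vowels /i/ and /i/, so it spirantizes to the fricative [s]. /k/ is a stop between vowels /a/ and /o/, so it spirantizes to the fricative [x]. /hitierakont/ → hisieraxont.
Rule 3 (high vowel syncope): /i/ is a high vowel flanked by voiceless consonants /h/ and /s/, so it deletes. /hisieraxont/ → hsieraxont.
Rule 4 (intervocalic voicing): no segment meets the environment; /hsieraxont/ is unchanged.
Rule 5 (post-nasal voicing): /t/ is a voiceless stop immediately after the nasal /n/, so it voices to [d]. /hsieraxont/ → hsieraxond.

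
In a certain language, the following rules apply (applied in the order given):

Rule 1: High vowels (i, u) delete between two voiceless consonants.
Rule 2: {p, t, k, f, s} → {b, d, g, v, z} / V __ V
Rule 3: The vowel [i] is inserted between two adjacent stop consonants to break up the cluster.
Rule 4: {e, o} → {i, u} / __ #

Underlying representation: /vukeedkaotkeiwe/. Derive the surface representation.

vugeedikaotikeiwi

Rule 1 (high vowel syncope): no segment meets the environment; /vukeedkaotkeiwe/ is unchanged.
Rule 2 (intervocalic voicing): /k/ is a voiceless obstruent between vowels /u/ and /e/, so it voices to [g]. /vukeedkaotkeiwe/ → vugeedkaotkeiwe.
Rule 3 (stop-cluster i-epenthesis): /d/ and /k/ form a stop–stop cluster, so [i] is inserted between them. /t/ and /k/ form a stop–stop cluster, so [i] is inserted between them. /vugeedkaotkeiwe/ → vugeedikaotikeiwe.
Rule 4 (final vowel raising): /e/ is a mid vowel in word-final position, so it raises to [i]. /vugeedikaotikeiwe/ → vugeedikaotikeiwi.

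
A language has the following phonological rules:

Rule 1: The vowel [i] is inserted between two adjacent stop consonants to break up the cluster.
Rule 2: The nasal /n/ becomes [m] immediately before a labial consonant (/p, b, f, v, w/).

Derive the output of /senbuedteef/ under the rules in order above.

Rule 1 (stop-cluster i-epenthesis): /d/ and /t/ form a stop–stop cluster, so [i] is inserted between them. /senbuedteef/ → senbuediteef.
Rule 2 (nasal place assimilation): /n/ precedes the labial consonant /b/, so it assimilates in place to [m]. /senbuediteef/ → sembuediteef.

sembuediteef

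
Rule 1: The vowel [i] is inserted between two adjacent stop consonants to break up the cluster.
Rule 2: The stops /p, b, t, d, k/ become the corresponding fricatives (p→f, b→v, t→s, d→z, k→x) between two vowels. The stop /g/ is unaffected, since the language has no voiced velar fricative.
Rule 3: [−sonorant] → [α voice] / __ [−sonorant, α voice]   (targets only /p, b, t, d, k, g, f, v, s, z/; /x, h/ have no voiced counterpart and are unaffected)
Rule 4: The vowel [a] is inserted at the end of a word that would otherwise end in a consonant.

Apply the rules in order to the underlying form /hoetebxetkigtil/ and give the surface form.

hoesepxesixigisila

Rule 1 (stop-cluster i-epenthesis): /t/ and /k/ form a stop–stop cluster, so [i] is inserted between them. /g/ and /t/ form a stop–stop cluster, so [i] is inserted between them. /hoetebxetkigtil/ → hoetebxetikigitil.
Rule 2 (intervocalic spirantization): /t/ is a stop between vowels /e/ and /e/, so it spirantizes to the fricative [s]. /t/ is a stop between vowels /e/ and /i/, so it spirantizes to the fricative [s]. /k/ is a stop between vowels /i/ and /i/, so it spirantizes to the fricative [x]. /t/ is a stop between vowels /i/ and /i/, so it spirantizes to the fricative [s]. /hoetebxetikigitil/ → hoesebxesixigisil.
Rule 3 (regressive voicing assimilation): /b/ precedes the voiceless obstruent /x/, so it devoices to [p] by assimilation. /hoesebxesixigisil/ → hoesepxesixigisil.
Rule 4 (final a-epenthesis): the form ends in the consonant /l/, so [a] is inserted word-finally. /hoesepxesixigisil/ → hoesepxesixigisila.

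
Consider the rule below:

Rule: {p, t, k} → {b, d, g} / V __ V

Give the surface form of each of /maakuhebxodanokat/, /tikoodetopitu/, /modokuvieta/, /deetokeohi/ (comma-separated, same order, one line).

maaguhebxodanogat, tigoodedobidu, modoguvieda, deedogeohi

/maakuhebxodanokat/: /k/ is a voiceless stop between vowels /a/ and /u/, so it voices to [g]. /k/ is a voiceless stop between vowels /o/ and /a/, so it voices to [g]. → [maaguhebxodanogat].
/tikoodetopitu/: /k/ is a voiceless stop between vowels /i/ and /o/, so it voices to [g]. /t/ is a voiceless stop between vowels /e/ and /o/, so it voices to [d]. /p/ is a voiceless stop between vowels /o/ and /i/, so it voices to [b]. /t/ is a voiceless stop between vowels /i/ and /u/, so it voices to [d]. → [tigoodedobidu].
/modokuvieta/: /k/ is a voiceless stop between vowels /o/ and /u/, so it voices to [g]. /t/ is a voiceless stop between vowels /e/ and /a/, so it voices to [d]. → [modoguvieda].
/deetokeohi/: /t/ is a voiceless stop between vowels /e/ and /o/, so it voices to [d]. /k/ is a voiceless stop between vowels /o/ and /e/, so it voices to [g]. → [deedogeohi].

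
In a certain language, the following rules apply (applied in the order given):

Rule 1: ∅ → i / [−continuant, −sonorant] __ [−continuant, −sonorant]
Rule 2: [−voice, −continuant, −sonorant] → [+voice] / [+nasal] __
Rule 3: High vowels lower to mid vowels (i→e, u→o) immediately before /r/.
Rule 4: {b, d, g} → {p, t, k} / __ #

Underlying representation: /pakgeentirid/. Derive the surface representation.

Rule 1 (stop-cluster i-epenthesis): /k/ and /g/ form a stop–stop cluster, so [i] is inserted between them. /pakgeentirid/ → pakigeentirid.
Rule 2 (post-nasal voicing): /t/ is a voiceless stop immediately after the nasal /n/, so it voices to [d]. /pakigeentirid/ → pakigeendirid.
Rule 3 (pre-rhotic lowering): /i/ is a high vowel immediately before /r/, so it lowers to [e]. /pakigeendirid/ → pakigeenderid.
Rule 4 (final devoicing): /d/ is a voiced stop in word-final position, so it devoices to [t]. /pakigeenderid/ → pakigeenderit.

pakigeenderit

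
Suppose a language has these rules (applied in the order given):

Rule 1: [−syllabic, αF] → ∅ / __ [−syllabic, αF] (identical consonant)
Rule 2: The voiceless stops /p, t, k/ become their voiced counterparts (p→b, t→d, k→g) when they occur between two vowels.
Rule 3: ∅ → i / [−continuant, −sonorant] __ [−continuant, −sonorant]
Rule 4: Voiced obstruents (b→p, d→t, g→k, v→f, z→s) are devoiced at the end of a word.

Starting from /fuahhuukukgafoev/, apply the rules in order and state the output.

Rule 1 (degemination): /hh/ is a geminate; the first /h/ deletes. /fuahhuukukgafoev/ → fuahuukukgafoev.
Rule 2 (intervocalic voicing): /k/ is a voiceless stop between vowels /u/ and /u/, so it voices to [g]. /fuahuukukgafoev/ → fuahuugukgafoev.
Rule 3 (stop-cluster i-epenthesis): /k/ and /g/ form a stop–stop cluster, so [i] is inserted between them. /fuahuugukgafoev/ → fuahuugukigafoev.
Rule 4 (final devoicing): /v/ is a voiced obstruent in word-final position, so it devoices to [f]. /fuahuugukigafoev/ → fuahuugukigafoef.

fuahuugukigafoef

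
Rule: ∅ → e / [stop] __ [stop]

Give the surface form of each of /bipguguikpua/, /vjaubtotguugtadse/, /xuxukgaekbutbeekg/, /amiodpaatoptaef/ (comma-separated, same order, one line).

bipeguguikepua, vjaubetoteguugetadse, xuxukegaekebutebeekeg, amiodepaatopetaef

/bipguguikpua/: /p/ and /g/ form a stop–stop cluster, so [e] is inserted between them. /k/ and /p/ form a stop–stop cluster, so [e] is inserted between them. → [bipeguguikepua].
/vjaubtotguugtadse/: /b/ and /t/ form a stop–stop cluster, so [e] is inserted between them. /t/ and /g/ form a stop–stop cluster, so [e] is inserted between them. /g/ and /t/ form a stop–stop cluster, so [e] is inserted between them. → [vjaubetoteguugetadse].
/xuxukgaekbutbeekg/: /k/ and /g/ form a stop–stop cluster, so [e] is inserted between them. /k/ and /b/ form a stop–stop cluster, so [e] is inserted between them. /t/ and /b/ form a stop–stop cluster, so [e] is inserted between them. /k/ and /g/ form a stop–stop cluster, so [e] is inserted between them. → [xuxukegaekebutebeekeg].
/amiodpaatoptaef/: /d/ and /p/ form a stop–stop cluster, so [e] is inserted between them. /p/ and /t/ form a stop–stop cluster, so [e] is inserted between them. → [amiodepaatopetaef].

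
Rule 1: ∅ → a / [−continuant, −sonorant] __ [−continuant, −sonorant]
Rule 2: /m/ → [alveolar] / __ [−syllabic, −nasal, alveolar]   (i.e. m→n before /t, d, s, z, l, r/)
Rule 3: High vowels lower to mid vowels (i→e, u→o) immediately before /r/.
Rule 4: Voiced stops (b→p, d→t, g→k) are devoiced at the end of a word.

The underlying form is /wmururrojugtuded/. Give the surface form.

Rule 1 (stop-cluster a-epenthesis): /g/ and /t/ form a stop–stop cluster, so [a] is inserted between them. /wmururrojugtuded/ → wmururrojugatuded.
Rule 2 (nasal place assimilation): no segment meets the environment; /wmururrojugatuded/ is unchanged.
Rule 3 (pre-rhotic lowering): /u/ is a high vowel immediately before /r/, so it lowers to [o]. /u/ is a high vowel immediately before /r/, so it lowers to [o]. /wmururrojugatuded/ → wmororrojugatuded.
Rule 4 (final devoicing): /d/ is a voiced stop in word-final position, so it devoices to [t]. /wmororrojugatuded/ → wmororrojugatudet.

wmororrojugatudet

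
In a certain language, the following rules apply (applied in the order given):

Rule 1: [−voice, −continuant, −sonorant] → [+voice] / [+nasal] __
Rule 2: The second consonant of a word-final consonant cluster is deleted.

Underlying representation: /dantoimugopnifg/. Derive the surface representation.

dandoimugopnif

Rule 1 (post-nasal voicing): /t/ is a voiceless stop immediately after the nasal /n/, so it voices to [d]. /dantoimugopnifg/ → dandoimugopnifg.
Rule 2 (final cluster simplification): /g/ is the second consonant of a word-final cluster /fg/, so it deletes. /dandoimugopnifg/ → dandoimugopnif.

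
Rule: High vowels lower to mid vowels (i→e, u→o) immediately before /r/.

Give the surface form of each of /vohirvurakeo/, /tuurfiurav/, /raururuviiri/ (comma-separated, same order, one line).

/vohirvurakeo/: /i/ is a high vowel immediately before /r/, so it lowers to [e]. /u/ is a high vowel immediately before /r/, so it lowers to [o]. → [vohervorakeo].
/tuurfiurav/: /u/ is a high vowel immediately before /r/, so it lowers to [o]. /u/ is a high vowel immediately before /r/, so it lowers to [o]. → [tuorfiorav].
/raururuviiri/: /u/ is a high vowel immediately before /r/, so it lowers to [o]. /u/ is a high vowel immediately before /r/, so it lowers to [o]. /i/ is a high vowel immediately before /r/, so it lowers to [e]. → [raororuvieri].

vohervorakeo, tuorfiorav, raororuvieri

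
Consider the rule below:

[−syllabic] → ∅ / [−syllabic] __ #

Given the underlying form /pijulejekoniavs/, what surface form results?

/s/ is the second consonant of a word-final cluster /vs/, so it deletes.
Surface form: [pijulejekoniav].

pijulejekoniav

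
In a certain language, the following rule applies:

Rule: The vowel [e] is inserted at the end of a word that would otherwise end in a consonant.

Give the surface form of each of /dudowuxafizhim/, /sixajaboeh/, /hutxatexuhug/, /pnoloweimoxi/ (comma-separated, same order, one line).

dudowuxafizhime, sixajaboehe, hutxatexuhuge, pnoloweimoxi

/dudowuxafizhim/: the form ends in the consonant /m/, so [e] is inserted word-finally. → [dudowuxafizhime].
/sixajaboeh/: the form ends in the consonant /h/, so [e] is inserted word-finally. → [sixajaboehe].
/hutxatexuhug/: the form ends in the consonant /g/, so [e] is inserted word-finally. → [hutxatexuhuge].
/pnoloweimoxi/: the rule's environment is not met; surfaces unchanged as [pnoloweimoxi].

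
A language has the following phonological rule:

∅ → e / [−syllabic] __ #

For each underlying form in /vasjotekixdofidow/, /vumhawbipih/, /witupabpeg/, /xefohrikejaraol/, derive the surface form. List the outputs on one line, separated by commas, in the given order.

/vasjotekixdofidow/: the form ends in the consonant /w/, so [e] is inserted word-finally. → [vasjotekixdofidowe].
/vumhawbipih/: the form ends in the consonant /h/, so [e] is inserted word-finally. → [vumhawbipihe].
/witupabpeg/: the form ends in the consonant /g/, so [e] is inserted word-finally. → [witupabpege].
/xefohrikejaraol/: the form ends in the consonant /l/, so [e] is inserted word-finally. → [xefohrikejaraole].

vasjotekixdofidowe, vumhawbipihe, witupabpege, xefohrikejaraole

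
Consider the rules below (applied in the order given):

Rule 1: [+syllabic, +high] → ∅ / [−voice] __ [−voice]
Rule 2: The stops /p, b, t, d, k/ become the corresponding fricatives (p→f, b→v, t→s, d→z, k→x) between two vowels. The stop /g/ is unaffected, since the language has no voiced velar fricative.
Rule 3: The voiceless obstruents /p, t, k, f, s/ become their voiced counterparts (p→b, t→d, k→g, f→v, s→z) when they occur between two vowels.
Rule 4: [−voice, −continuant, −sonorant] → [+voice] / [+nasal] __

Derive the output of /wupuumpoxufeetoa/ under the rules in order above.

Rule 1 (high vowel syncope): /u/ is a high vowel flanked by voiceless consonants /x/ and /f/, so it deletes. /wupuumpoxufeetoa/ → wupuumpoxfeetoa.
Rule 2 (intervocalic spirantization): /p/ is a stop between vowels /u/ and /u/, so it spirantizes to the fricative [f]. /t/ is a stop between vowels /e/ and /o/, so it spirantizes to the fricative [s]. /wupuumpoxfeetoa/ → wufuumpoxfeesoa.
Rule 3 (intervocalic voicing): /f/ is a voiceless obstruent between vowels /u/ and /u/, so it voices to [v]. /s/ is a voiceless obstruent between vowels /e/ and /o/, so it voices to [z]. /wufuumpoxfeesoa/ → wuvuumpoxfeezoa.
Rule 4 (post-nasal voicing): /p/ is a voiceless stop immediately after the nasal /m/, so it voices to [b]. /wuvuumpoxfeezoa/ → wuvuumboxfeezoa.

wuvuumboxfeezoa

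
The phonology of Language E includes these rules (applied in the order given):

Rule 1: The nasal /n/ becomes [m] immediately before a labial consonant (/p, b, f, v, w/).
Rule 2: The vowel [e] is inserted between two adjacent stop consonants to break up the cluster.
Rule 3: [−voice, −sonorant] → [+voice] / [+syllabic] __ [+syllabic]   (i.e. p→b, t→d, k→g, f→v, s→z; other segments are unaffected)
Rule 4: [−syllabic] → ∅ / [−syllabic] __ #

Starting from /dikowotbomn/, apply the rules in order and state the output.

digowodebom

Rule 1 (nasal place assimilation): no segment meets the environment; /dikowotbomn/ is unchanged.
Rule 2 (stop-cluster e-epenthesis): /t/ and /b/ form a stop–stop cluster, so [e] is inserted between them. /dikowotbomn/ → dikowotebomn.
Rule 3 (intervocalic voicing): /k/ is a voiceless obstruent between vowels /i/ and /o/, so it voices to [g]. /t/ is a voiceless obstruent between vowels /o/ and /e/, so it voices to [d]. /dikowotebomn/ → digowodebomn.
Rule 4 (final cluster simplification): /n/ is the second consonant of a word-final cluster /mn/, so it deletes. /digowodebomn/ → digowodebom.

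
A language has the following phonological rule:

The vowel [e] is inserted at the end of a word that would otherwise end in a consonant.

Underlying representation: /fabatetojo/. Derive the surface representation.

No segment of /fabatetojo/ meets the structural description of the rule, so the form surfaces unchanged.

fabatetojo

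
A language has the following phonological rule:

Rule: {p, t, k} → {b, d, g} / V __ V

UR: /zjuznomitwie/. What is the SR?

No segment of /zjuznomitwie/ meets the structural description of the rule, so the form surfaces unchanged.

zjuznomitwie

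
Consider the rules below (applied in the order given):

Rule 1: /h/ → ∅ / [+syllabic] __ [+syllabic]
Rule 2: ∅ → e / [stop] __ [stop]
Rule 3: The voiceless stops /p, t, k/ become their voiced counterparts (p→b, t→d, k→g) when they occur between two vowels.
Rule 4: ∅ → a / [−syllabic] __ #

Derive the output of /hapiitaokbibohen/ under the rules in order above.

Rule 1 (intervocalic h-deletion): /h/ occurs between vowels /o/ and /e/, so it deletes. /hapiitaokbibohen/ → hapiitaokbiboen.
Rule 2 (stop-cluster e-epenthesis): /k/ and /b/ form a stop–stop cluster, so [e] is inserted between them. /hapiitaokbiboen/ → hapiitaokebiboen.
Rule 3 (intervocalic voicing): /p/ is a voiceless stop between vowels /a/ and /i/, so it voices to [b]. /t/ is a voiceless stop between vowels /i/ and /a/, so it voices to [d]. /k/ is a voiceless stop between vowels /o/ and /e/, so it voices to [g]. /hapiitaokebiboen/ → habiidaogebiboen.
Rule 4 (final a-epenthesis): the form ends in the consonant /n/, so [a] is inserted word-finally. /habiidaogebiboen/ → habiidaogebiboena.

habiidaogebiboena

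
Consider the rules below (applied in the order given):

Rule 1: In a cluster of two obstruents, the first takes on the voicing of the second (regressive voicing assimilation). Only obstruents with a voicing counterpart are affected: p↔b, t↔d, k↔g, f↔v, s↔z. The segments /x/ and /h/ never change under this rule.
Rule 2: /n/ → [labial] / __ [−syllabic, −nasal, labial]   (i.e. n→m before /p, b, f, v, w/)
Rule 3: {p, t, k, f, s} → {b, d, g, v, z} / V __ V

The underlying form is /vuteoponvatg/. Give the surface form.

Rule 1 (regressive voicing assimilation): /t/ precedes the voiced obstruent /g/, so it voices to [d] by assimilation. /vuteoponvatg/ → vuteoponvadg.
Rule 2 (nasal place assimilation): /n/ precedes the labial consonant /v/, so it assimilates in place to [m]. /vuteoponvadg/ → vuteopomvadg.
Rule 3 (intervocalic voicing): /t/ is a voiceless obstruent between vowels /u/ and /e/, so it voices to [d]. /p/ is a voiceless obstruent between vowels /o/ and /o/, so it voices to [b]. /vuteopomvadg/ → vudeobomvadg.

vudeobomvadg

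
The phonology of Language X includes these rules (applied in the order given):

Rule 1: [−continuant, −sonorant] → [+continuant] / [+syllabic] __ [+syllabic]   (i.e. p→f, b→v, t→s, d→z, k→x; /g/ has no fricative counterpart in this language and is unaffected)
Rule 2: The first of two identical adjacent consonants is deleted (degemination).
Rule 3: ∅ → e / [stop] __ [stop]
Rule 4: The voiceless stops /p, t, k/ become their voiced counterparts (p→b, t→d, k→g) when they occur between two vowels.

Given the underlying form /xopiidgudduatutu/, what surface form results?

xofiideguduasusu

Rule 1 (intervocalic spirantization): /p/ is a stop between vowels /o/ and /i/, so it spirantizes to the fricative [f]. /t/ is a stop between vowels /a/ and /u/, so it spirantizes to the fricative [s]. /t/ is a stop between vowels /u/ and /u/, so it spirantizes to the fricative [s]. /xopiidgudduatutu/ → xofiidgudduasusu.
Rule 2 (degemination): /dd/ is a geminate; the first /d/ deletes. /xofiidgudduasusu/ → xofiidguduasusu.
Rule 3 (stop-cluster e-epenthesis): /d/ and /g/ form a stop–stop cluster, so [e] is inserted between them. /xofiidguduasusu/ → xofiideguduasusu.
Rule 4 (intervocalic voicing): no segment meets the environment; /xofiideguduasusu/ is unchanged.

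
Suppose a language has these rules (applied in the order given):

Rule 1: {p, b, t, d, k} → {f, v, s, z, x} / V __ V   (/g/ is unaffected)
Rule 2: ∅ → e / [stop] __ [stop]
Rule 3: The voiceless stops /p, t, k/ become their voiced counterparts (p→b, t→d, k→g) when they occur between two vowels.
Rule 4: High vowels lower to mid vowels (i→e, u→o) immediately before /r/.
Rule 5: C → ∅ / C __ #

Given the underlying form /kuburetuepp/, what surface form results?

kuvoresuebep

Rule 1 (intervocalic spirantization): /b/ is a stop between vowels /u/ and /u/, so it spirantizes to the fricative [v]. /t/ is a stop between vowels /e/ and /u/, so it spirantizes to the fricative [s]. /kuburetuepp/ → kuvuresuepp.
Rule 2 (stop-cluster e-epenthesis): /p/ and /p/ form a stop–stop cluster, so [e] is inserted between them. /kuvuresuepp/ → kuvuresuepep.
Rule 3 (intervocalic voicing): /p/ is a voiceless stop between vowels /e/ and /e/, so it voices to [b]. /kuvuresuepep/ → kuvuresuebep.
Rule 4 (pre-rhotic lowering): /u/ is a high vowel immediately before /r/, so it lowers to [o]. /kuvuresuebep/ → kuvoresuebep.
Rule 5 (final cluster simplification): no segment meets the environment; /kuvoresuebep/ is unchanged.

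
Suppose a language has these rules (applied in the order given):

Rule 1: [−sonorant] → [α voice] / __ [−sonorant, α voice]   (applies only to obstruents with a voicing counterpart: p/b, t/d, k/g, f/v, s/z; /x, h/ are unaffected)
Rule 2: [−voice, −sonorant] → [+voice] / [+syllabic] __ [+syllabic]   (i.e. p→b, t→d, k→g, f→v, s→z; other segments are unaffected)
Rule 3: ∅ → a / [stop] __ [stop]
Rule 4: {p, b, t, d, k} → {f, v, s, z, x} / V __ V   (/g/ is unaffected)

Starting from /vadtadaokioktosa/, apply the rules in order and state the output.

Rule 1 (regressive voicing assimilation): /d/ precedes the voiceless obstruent /t/, so it devoices to [t] by assimilation. /vadtadaokioktosa/ → vattadaokioktosa.
Rule 2 (intervocalic voicing): /k/ is a voiceless obstruent between vowels /o/ and /i/, so it voices to [g]. /s/ is a voiceless obstruent between vowels /o/ and /a/, so it voices to [z]. /vattadaokioktosa/ → vattadaogioktoza.
Rule 3 (stop-cluster a-epenthesis): /t/ and /t/ form a stop–stop cluster, so [a] is inserted between them. /k/ and /t/ form a stop–stop cluster, so [a] is inserted between them. /vattadaogioktoza/ → vatatadaogiokatoza.
Rule 4 (intervocalic spirantization): /t/ is a stop between vowels /a/ and /a/, so it spirantizes to the fricative [s]. /t/ is a stop between vowels /a/ and /a/, so it spirantizes to the fricative [s]. /d/ is a stop between vowels /a/ and /a/, so it spirantizes to the fricative [z]. /k/ is a stop between vowels /o/ and /a/, so it spirantizes to the fricative [x]. /t/ is a stop between vowels /a/ and /o/, so it spirantizes to the fricative [s]. /vatatadaogiokatoza/ → vasasazaogioxasoza.

vasasazaogioxasoza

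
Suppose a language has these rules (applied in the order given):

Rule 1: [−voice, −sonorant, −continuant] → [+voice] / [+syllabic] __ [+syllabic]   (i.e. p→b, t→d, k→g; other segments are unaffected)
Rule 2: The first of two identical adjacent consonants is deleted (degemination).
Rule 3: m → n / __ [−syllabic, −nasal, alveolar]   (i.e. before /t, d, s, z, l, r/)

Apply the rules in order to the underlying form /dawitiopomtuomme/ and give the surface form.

Rule 1 (intervocalic voicing): /t/ is a voiceless stop between vowels /i/ and /i/, so it voices to [d]. /p/ is a voiceless stop between vowels /o/ and /o/, so it voices to [b]. /dawitiopomtuomme/ → dawidiobomtuomme.
Rule 2 (degemination): /mm/ is a geminate; the first /m/ deletes. /dawidiobomtuomme/ → dawidiobomtuome.
Rule 3 (nasal place assimilation): /m/ precedes the alveolar consonant /t/, so it assimilates in place to [n]. /dawidiobomtuome/ → dawidiobontuome.

dawidiobontuome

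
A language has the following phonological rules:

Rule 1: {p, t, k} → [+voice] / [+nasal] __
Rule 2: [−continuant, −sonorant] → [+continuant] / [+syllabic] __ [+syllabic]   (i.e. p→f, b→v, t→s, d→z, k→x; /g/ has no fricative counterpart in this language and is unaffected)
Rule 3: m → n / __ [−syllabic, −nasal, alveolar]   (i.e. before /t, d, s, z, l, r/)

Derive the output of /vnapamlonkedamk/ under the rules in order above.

vnafanlongezamg

Rule 1 (post-nasal voicing): /k/ is a voiceless stop immediately after the nasal /n/, so it voices to [g]. /k/ is a voiceless stop immediately after the nasal /m/, so it voices to [g]. /vnapamlonkedamk/ → vnapamlongedamg.
Rule 2 (intervocalic spirantization): /p/ is a stop between vowels /a/ and /a/, so it spirantizes to the fricative [f]. /d/ is a stop between vowels /e/ and /a/, so it spirantizes to the fricative [z]. /vnapamlongedamg/ → vnafamlongezamg.
Rule 3 (nasal place assimilation): /m/ precedes the alveolar consonant /l/, so it assimilates in place to [n]. /vnafamlongezamg/ → vnafanlongezamg.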